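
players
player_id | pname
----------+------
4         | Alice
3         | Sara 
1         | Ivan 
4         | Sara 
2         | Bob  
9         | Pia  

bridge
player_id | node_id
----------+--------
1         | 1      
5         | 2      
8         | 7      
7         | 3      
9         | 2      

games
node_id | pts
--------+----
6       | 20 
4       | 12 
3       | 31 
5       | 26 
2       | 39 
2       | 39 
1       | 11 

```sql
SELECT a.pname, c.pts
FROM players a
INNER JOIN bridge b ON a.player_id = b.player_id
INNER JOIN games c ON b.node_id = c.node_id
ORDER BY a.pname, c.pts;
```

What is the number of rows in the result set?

3

Evaluate left to right. First `players a INNER JOIN bridge b` on player_id: 2 row(s).
Then INNER JOIN `games c` on node_id: keep only rows whose b.node_id appears in c.
Result: 3 row(s).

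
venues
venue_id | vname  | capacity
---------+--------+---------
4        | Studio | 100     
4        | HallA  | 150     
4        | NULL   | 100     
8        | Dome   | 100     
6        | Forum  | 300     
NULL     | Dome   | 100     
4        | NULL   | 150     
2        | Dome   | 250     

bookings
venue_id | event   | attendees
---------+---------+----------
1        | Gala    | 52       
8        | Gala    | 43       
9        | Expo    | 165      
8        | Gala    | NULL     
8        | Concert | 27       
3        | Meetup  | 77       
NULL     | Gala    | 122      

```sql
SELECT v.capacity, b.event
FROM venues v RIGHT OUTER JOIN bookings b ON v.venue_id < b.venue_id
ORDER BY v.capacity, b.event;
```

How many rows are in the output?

28

RIGHT JOIN keeps every row from `bookings`; unmatched rows get NULL for `venues`'s columns.
Matching on v.venue_id < b.venue_id. A NULL in a compared column never satisfies the condition.
Matched pairs: 26; unmatched b rows kept: 2.
Total: 26 matched + 2 padded = 28 rows.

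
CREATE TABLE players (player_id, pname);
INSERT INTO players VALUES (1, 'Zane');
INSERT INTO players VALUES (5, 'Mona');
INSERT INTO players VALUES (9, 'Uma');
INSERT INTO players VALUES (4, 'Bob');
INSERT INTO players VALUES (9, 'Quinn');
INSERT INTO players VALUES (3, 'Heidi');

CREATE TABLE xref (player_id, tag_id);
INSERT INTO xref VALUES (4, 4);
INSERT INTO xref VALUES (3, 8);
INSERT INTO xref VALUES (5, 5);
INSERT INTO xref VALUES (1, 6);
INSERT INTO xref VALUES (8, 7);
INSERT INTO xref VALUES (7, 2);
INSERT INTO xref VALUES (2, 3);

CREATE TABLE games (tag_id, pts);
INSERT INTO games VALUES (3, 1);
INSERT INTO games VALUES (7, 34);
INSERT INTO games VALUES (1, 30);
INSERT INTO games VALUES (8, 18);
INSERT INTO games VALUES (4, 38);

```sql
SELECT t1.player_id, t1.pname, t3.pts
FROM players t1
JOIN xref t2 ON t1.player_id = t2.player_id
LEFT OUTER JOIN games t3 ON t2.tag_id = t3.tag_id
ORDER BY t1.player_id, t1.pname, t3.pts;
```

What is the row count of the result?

Joins associate left-to-right: players INNER JOIN xref on player_id gives 4 intermediate row(s).
Then LEFT JOIN `games t3` on tag_id: each of those 4 rows is kept; rows whose t2.tag_id has no match in t3 get NULL for t3's columns.
Result: 4 row(s).

4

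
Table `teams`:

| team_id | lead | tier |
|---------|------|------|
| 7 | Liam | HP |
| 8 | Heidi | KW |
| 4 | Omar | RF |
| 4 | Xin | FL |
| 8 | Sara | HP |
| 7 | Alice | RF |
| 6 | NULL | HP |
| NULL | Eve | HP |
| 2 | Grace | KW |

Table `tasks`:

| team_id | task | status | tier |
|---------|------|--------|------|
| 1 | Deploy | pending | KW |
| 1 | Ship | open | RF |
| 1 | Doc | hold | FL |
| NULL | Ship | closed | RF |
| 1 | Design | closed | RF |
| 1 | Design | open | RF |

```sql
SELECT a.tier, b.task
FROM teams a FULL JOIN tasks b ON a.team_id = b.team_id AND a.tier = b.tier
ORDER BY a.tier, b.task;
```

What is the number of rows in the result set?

FULL OUTER JOIN keeps every row from both sides; unmatched rows get NULL for the other side's columns.
Matching on a.team_id = b.team_id AND a.tier = b.tier. A NULL in a compared column never satisfies the condition.
Matched pairs: 0; unmatched a rows kept: 9; unmatched b rows kept: 6.
Total: 0 matched + 15 padded = 15 rows.

15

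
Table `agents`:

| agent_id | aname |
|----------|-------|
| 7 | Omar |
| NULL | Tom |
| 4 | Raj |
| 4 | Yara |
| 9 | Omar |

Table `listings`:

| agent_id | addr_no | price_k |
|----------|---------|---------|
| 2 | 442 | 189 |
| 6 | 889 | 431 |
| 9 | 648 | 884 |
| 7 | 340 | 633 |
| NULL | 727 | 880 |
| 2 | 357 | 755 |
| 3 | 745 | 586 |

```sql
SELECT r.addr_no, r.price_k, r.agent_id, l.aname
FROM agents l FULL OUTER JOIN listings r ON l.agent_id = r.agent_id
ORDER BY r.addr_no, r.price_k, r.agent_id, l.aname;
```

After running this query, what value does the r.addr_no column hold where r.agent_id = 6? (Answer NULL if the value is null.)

FULL OUTER JOIN keeps every row from both sides; unmatched rows get NULL for the other side's columns.
Matching on l.agent_id = r.agent_id. A NULL in a compared column never satisfies the condition.
Matched pairs: 2; unmatched l rows kept: 3; unmatched r rows kept: 5.

889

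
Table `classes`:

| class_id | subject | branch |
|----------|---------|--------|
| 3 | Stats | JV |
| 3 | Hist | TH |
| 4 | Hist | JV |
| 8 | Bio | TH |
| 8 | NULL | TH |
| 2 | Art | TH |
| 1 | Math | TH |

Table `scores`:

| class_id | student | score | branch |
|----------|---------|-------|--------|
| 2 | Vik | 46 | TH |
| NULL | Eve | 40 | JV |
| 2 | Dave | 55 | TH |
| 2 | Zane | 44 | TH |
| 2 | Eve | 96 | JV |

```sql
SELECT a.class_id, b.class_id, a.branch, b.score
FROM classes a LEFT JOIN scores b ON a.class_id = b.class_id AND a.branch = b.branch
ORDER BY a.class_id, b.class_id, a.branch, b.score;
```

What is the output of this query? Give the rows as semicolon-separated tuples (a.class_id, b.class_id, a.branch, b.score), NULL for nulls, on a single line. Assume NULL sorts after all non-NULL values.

LEFT JOIN keeps every row from `classes`; unmatched rows get NULL for `scores`'s columns.
Matching on a.class_id = b.class_id AND a.branch = b.branch. A NULL in a compared column never satisfies the condition.
Matched pairs: 3; unmatched a rows kept: 6.

(1, NULL, TH, NULL); (2, 2, TH, 44); (2, 2, TH, 46); (2, 2, TH, 55); (3, NULL, JV, NULL); (3, NULL, TH, NULL); (4, NULL, JV, NULL); (8, NULL, TH, NULL); (8, NULL, TH, NULL)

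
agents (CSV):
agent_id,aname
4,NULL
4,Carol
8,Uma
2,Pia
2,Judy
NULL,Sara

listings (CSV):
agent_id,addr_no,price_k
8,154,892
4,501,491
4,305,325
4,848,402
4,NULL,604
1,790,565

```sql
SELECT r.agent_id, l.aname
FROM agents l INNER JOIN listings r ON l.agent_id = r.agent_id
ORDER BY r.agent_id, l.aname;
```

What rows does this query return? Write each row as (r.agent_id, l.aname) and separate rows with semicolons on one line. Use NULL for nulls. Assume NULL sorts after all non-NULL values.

(4, Carol); (4, Carol); (4, Carol); (4, Carol); (4, NULL); (4, NULL); (4, NULL); (4, NULL); (8, Uma)

INNER JOIN keeps only pairs where the ON condition holds.
Matching on l.agent_id = r.agent_id. A NULL in a compared column never satisfies the condition.
- l (agent_id=4) pairs with 4 row(s) of r.
- l (agent_id=4) pairs with 4 row(s) of r.
- l (agent_id=8) pairs with 1 row(s) of r.
- l (agent_id=2) has no partner → excluded.
- l (agent_id=2) has no partner → excluded.
- l (agent_id=NULL) has no partner → excluded.
After projecting and ordering:
r.agent_id | l.aname
4 | Carol
4 | Carol
4 | Carol
4 | Carol
4 | NULL
4 | NULL
4 | NULL
4 | NULL
8 | Uma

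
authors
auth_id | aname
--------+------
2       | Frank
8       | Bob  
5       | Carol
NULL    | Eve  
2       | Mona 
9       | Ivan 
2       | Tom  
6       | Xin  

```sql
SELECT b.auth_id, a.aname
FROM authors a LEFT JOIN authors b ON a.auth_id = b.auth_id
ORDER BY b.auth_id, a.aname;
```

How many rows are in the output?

14

LEFT JOIN keeps every row from `authors a`; unmatched rows get NULL for `authors b`'s columns.
Matching on a.auth_id = b.auth_id. A NULL in a compared column never satisfies the condition.
- a[0] auth_id=2 → 3 match(es) in b → 3 row(s).
- a[1] auth_id=8 → 1 match(es) in b → 1 row(s).
- a[2] auth_id=5 → 1 match(es) in b → 1 row(s).
- a[3] auth_id=NULL → no match; kept with NULLs on the b side.
- a[4] auth_id=2 → 3 match(es) in b → 3 row(s).
- a[5] auth_id=9 → 1 match(es) in b → 1 row(s).
- a[6] auth_id=2 → 3 match(es) in b → 3 row(s).
- a[7] auth_id=6 → 1 match(es) in b → 1 row(s).
Total: 13 matched + 1 padded = 14 rows.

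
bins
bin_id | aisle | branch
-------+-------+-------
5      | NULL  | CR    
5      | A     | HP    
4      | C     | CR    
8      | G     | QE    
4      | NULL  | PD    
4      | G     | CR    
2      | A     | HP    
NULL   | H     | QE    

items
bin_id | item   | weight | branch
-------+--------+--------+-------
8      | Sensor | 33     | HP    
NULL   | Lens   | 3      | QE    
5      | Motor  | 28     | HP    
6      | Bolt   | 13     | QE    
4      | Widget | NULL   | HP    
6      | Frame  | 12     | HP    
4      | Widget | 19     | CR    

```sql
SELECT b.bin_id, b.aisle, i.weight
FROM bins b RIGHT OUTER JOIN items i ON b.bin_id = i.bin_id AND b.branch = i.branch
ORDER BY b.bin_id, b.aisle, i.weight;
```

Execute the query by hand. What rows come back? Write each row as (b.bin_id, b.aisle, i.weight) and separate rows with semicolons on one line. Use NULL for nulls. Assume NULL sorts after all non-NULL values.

(4, C, 19); (4, G, 19); (5, A, 28); (NULL, NULL, 3); (NULL, NULL, 12); (NULL, NULL, 13); (NULL, NULL, 33); (NULL, NULL, NULL)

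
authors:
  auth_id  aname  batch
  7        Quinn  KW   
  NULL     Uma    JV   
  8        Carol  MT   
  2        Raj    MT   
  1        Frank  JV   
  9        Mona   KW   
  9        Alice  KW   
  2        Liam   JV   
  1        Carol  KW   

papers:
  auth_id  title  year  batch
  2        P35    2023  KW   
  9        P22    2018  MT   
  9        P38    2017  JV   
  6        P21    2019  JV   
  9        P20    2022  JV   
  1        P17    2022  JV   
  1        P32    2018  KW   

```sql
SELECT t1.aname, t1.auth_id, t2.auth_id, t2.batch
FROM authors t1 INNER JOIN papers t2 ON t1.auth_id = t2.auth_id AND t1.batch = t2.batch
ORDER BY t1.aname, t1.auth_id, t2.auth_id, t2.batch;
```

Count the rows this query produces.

2

INNER JOIN keeps only pairs where the ON condition holds.
Matching on t1.auth_id = t2.auth_id AND t1.batch = t2.batch. A NULL in a compared column never satisfies the condition.
- t1[0] auth_id=7, batch=KW → no match; dropped.
- t1[1] auth_id=NULL, batch=JV → no match; dropped.
- t1[2] auth_id=8, batch=MT → no match; dropped.
- t1[3] auth_id=2, batch=MT → no match; dropped.
- t1[4] auth_id=1, batch=JV → 1 match(es) in t2 → 1 row(s).
- t1[5] auth_id=9, batch=KW → no match; dropped.
- t1[6] auth_id=9, batch=KW → no match; dropped.
- t1[7] auth_id=2, batch=JV → no match; dropped.
- t1[8] auth_id=1, batch=KW → 1 match(es) in t2 → 1 row(s).
Total: 2 rows.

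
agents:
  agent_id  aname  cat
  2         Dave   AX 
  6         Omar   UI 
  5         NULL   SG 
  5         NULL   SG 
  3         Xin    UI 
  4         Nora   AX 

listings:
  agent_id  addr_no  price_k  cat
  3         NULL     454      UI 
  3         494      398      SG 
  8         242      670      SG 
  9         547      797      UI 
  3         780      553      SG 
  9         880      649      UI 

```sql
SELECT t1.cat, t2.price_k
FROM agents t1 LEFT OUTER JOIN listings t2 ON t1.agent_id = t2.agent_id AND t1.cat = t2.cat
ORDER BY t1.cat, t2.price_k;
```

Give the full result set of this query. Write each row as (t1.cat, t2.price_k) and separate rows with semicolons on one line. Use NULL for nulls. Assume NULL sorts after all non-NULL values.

(AX, NULL); (AX, NULL); (SG, NULL); (SG, NULL); (UI, 454); (UI, NULL)

LEFT JOIN keeps every row from `agents`; unmatched rows get NULL for `listings`'s columns.
Matching on t1.agent_id = t2.agent_id AND t1.cat = t2.cat.
- agent_id=2, cat=AX: no t2 row matches, row kept with t2 columns NULL.
- agent_id=6, cat=UI: no t2 row matches, row kept with t2 columns NULL.
- agent_id=5, cat=SG: no t2 row matches, row kept with t2 columns NULL.
- agent_id=5, cat=SG: no t2 row matches, row kept with t2 columns NULL.
- agent_id=3, cat=UI: 1 matching t2 row(s), so 1 row(s) emitted.
- agent_id=4, cat=AX: no t2 row matches, row kept with t2 columns NULL.
After projecting and ordering:
t1.cat | t2.price_k
AX | NULL
AX | NULL
SG | NULL
SG | NULL
UI | 454
UI | NULL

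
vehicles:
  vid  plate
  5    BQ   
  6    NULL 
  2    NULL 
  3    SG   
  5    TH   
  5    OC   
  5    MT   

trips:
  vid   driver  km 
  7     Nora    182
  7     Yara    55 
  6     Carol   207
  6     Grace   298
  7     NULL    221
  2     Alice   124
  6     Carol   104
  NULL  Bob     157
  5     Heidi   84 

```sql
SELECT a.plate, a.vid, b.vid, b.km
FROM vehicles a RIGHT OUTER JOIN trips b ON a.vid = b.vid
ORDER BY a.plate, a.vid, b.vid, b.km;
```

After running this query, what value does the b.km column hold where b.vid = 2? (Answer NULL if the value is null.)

124

RIGHT JOIN keeps every row from `trips`; unmatched rows get NULL for `vehicles`'s columns.
Matching on a.vid = b.vid. A NULL in a compared column never satisfies the condition.
Matched pairs: 8; unmatched b rows kept: 4.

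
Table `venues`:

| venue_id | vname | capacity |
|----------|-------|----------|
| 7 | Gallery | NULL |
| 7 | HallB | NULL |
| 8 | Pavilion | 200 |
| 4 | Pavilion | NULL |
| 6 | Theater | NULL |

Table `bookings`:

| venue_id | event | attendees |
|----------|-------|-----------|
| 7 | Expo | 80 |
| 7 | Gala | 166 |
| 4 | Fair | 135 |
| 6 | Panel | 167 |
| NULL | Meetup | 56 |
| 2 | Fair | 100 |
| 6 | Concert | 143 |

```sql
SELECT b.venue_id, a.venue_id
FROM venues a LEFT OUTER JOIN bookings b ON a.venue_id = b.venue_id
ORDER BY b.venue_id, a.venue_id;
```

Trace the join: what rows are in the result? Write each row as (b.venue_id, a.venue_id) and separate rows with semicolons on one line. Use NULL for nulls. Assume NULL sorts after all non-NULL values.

(4, 4); (6, 6); (6, 6); (7, 7); (7, 7); (7, 7); (7, 7); (NULL, 8)

LEFT JOIN keeps every row from `venues`; unmatched rows get NULL for `bookings`'s columns.
Matching on a.venue_id = b.venue_id. A NULL in a compared column never satisfies the condition.
Matched pairs: 7; unmatched a rows kept: 1.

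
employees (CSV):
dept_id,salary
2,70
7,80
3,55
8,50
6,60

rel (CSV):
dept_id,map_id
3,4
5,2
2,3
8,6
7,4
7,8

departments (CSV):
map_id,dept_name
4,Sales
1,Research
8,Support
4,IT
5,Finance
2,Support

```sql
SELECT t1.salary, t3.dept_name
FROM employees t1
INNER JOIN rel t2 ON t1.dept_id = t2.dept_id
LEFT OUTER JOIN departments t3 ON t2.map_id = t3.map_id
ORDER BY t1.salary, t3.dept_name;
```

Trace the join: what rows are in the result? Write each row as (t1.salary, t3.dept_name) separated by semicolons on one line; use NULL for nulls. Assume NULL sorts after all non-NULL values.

(50, NULL); (55, IT); (55, Sales); (70, NULL); (80, IT); (80, Sales); (80, Support)

Step 1 — t1 INNER JOIN t2 on dept_id → 5 row(s).
Then LEFT JOIN `departments t3` on map_id: each of those 5 rows is kept; rows whose t2.map_id has no match in t3 get NULL for t3's columns.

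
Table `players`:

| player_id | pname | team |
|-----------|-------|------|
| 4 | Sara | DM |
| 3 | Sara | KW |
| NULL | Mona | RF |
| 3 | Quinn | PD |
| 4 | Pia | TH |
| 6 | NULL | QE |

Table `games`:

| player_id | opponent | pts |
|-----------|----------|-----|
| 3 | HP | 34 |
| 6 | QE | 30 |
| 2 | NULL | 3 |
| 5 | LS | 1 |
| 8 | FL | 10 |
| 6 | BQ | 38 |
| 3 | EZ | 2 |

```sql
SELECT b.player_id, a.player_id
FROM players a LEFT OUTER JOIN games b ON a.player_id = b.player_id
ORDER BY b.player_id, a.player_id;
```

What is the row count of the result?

LEFT JOIN keeps every row from `players`; unmatched rows get NULL for `games`'s columns.
Matching on a.player_id = b.player_id. A NULL in a compared column never satisfies the condition.
- a[0] player_id=4 → no match; kept with NULLs on the b side.
- a[1] player_id=3 → 2 match(es) in b → 2 row(s).
- a[2] player_id=NULL → no match; kept with NULLs on the b side.
- a[3] player_id=3 → 2 match(es) in b → 2 row(s).
- a[4] player_id=4 → no match; kept with NULLs on the b side.
- a[5] player_id=6 → 2 match(es) in b → 2 row(s).
Total: 6 matched + 3 padded = 9 rows.

9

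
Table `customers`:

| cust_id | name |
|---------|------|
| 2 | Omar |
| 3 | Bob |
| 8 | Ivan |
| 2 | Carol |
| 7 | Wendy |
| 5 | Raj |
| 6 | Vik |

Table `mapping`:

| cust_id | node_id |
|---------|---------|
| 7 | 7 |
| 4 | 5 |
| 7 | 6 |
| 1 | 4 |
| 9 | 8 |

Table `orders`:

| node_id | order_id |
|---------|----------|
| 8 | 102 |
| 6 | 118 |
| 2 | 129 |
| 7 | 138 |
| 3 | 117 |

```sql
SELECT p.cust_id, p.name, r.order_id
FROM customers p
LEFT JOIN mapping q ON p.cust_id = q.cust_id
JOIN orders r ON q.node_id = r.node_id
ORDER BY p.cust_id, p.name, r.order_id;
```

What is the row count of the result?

2

Evaluate left to right. First `customers p LEFT JOIN mapping q` on cust_id: 8 row(s).
Then INNER JOIN `orders r` on node_id: keep only rows whose q.node_id appears in r.
Result: 2 row(s).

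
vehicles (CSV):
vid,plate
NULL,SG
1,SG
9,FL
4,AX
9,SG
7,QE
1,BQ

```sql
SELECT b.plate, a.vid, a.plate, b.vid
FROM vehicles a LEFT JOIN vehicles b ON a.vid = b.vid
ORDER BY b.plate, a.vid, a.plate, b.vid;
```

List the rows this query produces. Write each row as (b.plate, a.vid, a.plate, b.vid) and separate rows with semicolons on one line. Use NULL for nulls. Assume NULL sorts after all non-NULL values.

LEFT JOIN keeps every row from `vehicles a`; unmatched rows get NULL for `vehicles b`'s columns.
Matching on a.vid = b.vid. A NULL in a compared column never satisfies the condition.
Matched pairs: 10; unmatched a rows kept: 1.

(AX, 4, AX, 4); (BQ, 1, BQ, 1); (BQ, 1, SG, 1); (FL, 9, FL, 9); (FL, 9, SG, 9); (QE, 7, QE, 7); (SG, 1, BQ, 1); (SG, 1, SG, 1); (SG, 9, FL, 9); (SG, 9, SG, 9); (NULL, NULL, SG, NULL)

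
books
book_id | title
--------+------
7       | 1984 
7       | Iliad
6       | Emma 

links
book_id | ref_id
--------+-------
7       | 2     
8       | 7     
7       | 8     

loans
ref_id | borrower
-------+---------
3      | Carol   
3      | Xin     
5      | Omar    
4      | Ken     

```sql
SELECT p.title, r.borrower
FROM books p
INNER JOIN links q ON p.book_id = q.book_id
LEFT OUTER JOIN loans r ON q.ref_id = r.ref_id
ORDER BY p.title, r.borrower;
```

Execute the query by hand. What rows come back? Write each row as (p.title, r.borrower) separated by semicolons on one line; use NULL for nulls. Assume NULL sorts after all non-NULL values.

Step 1 — p INNER JOIN q on book_id → 4 row(s).
Then LEFT JOIN `loans r` on ref_id: each of those 4 rows is kept; rows whose q.ref_id has no match in r get NULL for r's columns.

(1984, NULL); (1984, NULL); (Iliad, NULL); (Iliad, NULL)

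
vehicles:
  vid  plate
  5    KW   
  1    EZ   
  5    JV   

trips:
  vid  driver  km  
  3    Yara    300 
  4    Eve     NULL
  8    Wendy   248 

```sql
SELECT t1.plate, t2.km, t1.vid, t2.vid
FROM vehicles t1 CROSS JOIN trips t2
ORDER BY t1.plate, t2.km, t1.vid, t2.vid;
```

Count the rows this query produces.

CROSS JOIN pairs every row of `vehicles` with every row of `trips`: 3 × 3 = 9 rows.

9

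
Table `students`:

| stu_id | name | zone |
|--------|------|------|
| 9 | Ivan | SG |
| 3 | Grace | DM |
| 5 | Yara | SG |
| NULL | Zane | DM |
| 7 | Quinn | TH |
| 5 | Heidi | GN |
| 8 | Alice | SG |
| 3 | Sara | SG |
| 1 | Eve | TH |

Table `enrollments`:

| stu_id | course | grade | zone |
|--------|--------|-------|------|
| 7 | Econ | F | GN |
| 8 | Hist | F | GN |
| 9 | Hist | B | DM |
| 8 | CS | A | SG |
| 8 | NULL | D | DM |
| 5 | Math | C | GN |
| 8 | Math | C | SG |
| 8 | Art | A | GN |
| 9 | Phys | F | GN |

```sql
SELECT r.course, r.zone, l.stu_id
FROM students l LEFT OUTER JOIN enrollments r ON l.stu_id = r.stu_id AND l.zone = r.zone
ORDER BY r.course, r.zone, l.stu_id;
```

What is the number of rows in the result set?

10

LEFT JOIN keeps every row from `students`; unmatched rows get NULL for `enrollments`'s columns.
Matching on l.stu_id = r.stu_id AND l.zone = r.zone. A NULL in a compared column never satisfies the condition.
- l[0] stu_id=9, zone=SG → no match; kept with NULLs on the r side.
- l[1] stu_id=3, zone=DM → no match; kept with NULLs on the r side.
- l[2] stu_id=5, zone=SG → no match; kept with NULLs on the r side.
- l[3] stu_id=NULL, zone=DM → no match; kept with NULLs on the r side.
- l[4] stu_id=7, zone=TH → no match; kept with NULLs on the r side.
- l[5] stu_id=5, zone=GN → 1 match(es) in r → 1 row(s).
- l[6] stu_id=8, zone=SG → 2 match(es) in r → 2 row(s).
- l[7] stu_id=3, zone=SG → no match; kept with NULLs on the r side.
- l[8] stu_id=1, zone=TH → no match; kept with NULLs on the r side.
Total: 3 matched + 7 padded = 10 rows.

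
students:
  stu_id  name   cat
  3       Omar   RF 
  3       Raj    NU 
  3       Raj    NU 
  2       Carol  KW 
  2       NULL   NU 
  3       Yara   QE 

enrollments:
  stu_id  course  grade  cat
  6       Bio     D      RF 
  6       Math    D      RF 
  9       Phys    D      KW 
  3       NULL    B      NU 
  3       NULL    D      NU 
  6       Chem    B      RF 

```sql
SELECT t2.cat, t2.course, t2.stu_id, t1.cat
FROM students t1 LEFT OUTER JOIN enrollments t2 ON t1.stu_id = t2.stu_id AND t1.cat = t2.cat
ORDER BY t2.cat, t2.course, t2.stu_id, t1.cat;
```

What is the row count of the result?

8

LEFT JOIN keeps every row from `students`; unmatched rows get NULL for `enrollments`'s columns.
Matching on t1.stu_id = t2.stu_id AND t1.cat = t2.cat.
Matched pairs: 4; unmatched t1 rows kept: 4.
Total: 4 matched + 4 padded = 8 rows.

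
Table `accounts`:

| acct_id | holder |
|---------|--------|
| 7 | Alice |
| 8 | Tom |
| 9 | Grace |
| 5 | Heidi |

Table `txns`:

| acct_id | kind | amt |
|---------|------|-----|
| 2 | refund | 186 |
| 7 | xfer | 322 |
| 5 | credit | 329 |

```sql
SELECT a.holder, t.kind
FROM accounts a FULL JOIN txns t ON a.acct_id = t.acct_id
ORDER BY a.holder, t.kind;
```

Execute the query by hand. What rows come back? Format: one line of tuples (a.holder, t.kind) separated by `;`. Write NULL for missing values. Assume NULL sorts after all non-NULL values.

FULL OUTER JOIN keeps every row from both sides; unmatched rows get NULL for the other side's columns.
Matching on a.acct_id = t.acct_id.
- a[0] acct_id=7 → 1 match(es) in t → 1 row(s).
- a[1] acct_id=8 → no match; kept with NULLs on the t side.
- a[2] acct_id=9 → no match; kept with NULLs on the t side.
- a[3] acct_id=5 → 1 match(es) in t → 1 row(s).
- 1 t row(s) had no a match → kept, a columns NULL.
After projecting and ordering:
a.holder | t.kind
Alice | xfer
Grace | NULL
Heidi | credit
Tom | NULL
NULL | refund

(Alice, xfer); (Grace, NULL); (Heidi, credit); (Tom, NULL); (NULL, refund)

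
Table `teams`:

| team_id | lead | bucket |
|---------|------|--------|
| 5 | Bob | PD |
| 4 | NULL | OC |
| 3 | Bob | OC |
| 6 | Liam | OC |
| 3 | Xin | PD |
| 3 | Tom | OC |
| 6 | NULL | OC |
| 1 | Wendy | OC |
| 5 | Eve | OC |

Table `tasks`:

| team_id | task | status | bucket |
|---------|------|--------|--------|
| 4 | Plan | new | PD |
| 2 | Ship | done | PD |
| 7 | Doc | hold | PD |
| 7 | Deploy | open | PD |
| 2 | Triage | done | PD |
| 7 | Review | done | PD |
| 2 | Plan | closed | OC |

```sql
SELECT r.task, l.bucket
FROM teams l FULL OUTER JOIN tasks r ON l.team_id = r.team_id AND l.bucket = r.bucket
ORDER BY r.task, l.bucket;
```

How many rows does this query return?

16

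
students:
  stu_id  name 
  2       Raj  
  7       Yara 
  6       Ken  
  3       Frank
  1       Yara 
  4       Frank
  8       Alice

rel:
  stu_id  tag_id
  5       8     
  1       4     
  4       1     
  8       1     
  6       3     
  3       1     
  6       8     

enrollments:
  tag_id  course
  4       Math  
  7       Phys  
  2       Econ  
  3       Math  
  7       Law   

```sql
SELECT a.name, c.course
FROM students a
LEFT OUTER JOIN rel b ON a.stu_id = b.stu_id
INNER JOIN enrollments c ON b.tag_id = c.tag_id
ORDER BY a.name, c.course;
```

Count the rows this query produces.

Evaluate left to right. First `students a LEFT JOIN rel b` on stu_id: 8 row(s).
Then INNER JOIN `enrollments c` on tag_id: keep only rows whose b.tag_id appears in c.
Result: 2 row(s).

2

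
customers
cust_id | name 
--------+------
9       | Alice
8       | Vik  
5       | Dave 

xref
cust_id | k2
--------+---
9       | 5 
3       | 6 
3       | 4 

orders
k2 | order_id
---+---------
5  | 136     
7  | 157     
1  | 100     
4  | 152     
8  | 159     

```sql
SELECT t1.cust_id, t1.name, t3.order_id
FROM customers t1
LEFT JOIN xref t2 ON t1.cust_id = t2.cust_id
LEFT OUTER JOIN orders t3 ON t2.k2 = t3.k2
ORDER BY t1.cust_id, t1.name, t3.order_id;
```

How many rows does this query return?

Evaluate left to right. First `customers t1 LEFT JOIN xref t2` on cust_id: 3 row(s).
Then LEFT JOIN `orders t3` on k2: each of those 3 rows is kept; rows whose t2.k2 has no match in t3 get NULL for t3's columns.
Result: 3 row(s).

3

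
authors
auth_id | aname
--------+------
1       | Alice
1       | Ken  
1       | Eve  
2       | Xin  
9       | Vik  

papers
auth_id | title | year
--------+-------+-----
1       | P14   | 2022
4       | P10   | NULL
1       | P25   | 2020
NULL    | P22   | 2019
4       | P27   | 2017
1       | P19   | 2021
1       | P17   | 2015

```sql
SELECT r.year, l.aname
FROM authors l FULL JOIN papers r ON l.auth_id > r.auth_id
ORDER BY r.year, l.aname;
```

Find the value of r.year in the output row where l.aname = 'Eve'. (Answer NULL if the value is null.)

NULL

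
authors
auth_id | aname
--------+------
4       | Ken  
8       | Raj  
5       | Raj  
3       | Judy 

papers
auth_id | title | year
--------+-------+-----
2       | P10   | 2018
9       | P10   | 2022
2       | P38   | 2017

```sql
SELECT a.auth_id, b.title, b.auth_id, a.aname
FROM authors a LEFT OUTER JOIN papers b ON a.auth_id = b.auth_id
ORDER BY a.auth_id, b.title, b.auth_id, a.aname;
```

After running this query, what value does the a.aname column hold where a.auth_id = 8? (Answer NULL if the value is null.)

Raj

LEFT JOIN keeps every row from `authors`; unmatched rows get NULL for `papers`'s columns.
Matching on a.auth_id = b.auth_id.
- a (auth_id=4) has no partner → padded with NULL.
- a (auth_id=8) has no partner → padded with NULL.
- a (auth_id=5) has no partner → padded with NULL.
- a (auth_id=3) has no partner → padded with NULL.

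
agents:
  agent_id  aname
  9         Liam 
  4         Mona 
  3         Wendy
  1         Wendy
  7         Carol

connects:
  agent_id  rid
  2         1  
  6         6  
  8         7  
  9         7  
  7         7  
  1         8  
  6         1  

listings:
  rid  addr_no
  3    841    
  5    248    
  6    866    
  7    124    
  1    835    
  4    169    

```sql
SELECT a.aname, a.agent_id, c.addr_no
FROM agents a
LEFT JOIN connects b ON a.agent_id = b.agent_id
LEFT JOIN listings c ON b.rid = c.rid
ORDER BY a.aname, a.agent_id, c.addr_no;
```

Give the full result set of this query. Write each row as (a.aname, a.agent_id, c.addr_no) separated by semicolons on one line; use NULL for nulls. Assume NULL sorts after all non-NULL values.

Joins associate left-to-right: agents LEFT JOIN connects on agent_id gives 5 intermediate row(s).
Then LEFT JOIN `listings c` on rid: each of those 5 rows is kept; rows whose b.rid has no match in c get NULL for c's columns.

(Carol, 7, 124); (Liam, 9, 124); (Mona, 4, NULL); (Wendy, 1, NULL); (Wendy, 3, NULL)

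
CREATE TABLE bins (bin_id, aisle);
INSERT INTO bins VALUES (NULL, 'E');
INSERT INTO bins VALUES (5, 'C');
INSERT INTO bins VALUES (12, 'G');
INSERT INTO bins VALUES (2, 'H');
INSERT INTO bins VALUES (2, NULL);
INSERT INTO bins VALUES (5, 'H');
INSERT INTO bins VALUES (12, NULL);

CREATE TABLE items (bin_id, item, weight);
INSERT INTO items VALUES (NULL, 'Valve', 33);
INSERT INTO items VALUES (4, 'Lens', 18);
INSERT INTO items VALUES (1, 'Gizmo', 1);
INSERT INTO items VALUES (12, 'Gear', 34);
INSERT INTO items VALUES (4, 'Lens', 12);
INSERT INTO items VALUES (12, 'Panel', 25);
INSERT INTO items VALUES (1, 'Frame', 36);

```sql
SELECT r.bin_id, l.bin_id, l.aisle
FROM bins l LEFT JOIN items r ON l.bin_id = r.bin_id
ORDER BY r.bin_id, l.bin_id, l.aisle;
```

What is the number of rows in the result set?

9

LEFT JOIN keeps every row from `bins`; unmatched rows get NULL for `items`'s columns.
Matching on l.bin_id = r.bin_id. A NULL in a compared column never satisfies the condition.
- l[0] bin_id=NULL → no match; kept with NULLs on the r side.
- l[1] bin_id=5 → no match; kept with NULLs on the r side.
- l[2] bin_id=12 → 2 match(es) in r → 2 row(s).
- l[3] bin_id=2 → no match; kept with NULLs on the r side.
- l[4] bin_id=2 → no match; kept with NULLs on the r side.
- l[5] bin_id=5 → no match; kept with NULLs on the r side.
- l[6] bin_id=12 → 2 match(es) in r → 2 row(s).
Total: 4 matched + 5 padded = 9 rows.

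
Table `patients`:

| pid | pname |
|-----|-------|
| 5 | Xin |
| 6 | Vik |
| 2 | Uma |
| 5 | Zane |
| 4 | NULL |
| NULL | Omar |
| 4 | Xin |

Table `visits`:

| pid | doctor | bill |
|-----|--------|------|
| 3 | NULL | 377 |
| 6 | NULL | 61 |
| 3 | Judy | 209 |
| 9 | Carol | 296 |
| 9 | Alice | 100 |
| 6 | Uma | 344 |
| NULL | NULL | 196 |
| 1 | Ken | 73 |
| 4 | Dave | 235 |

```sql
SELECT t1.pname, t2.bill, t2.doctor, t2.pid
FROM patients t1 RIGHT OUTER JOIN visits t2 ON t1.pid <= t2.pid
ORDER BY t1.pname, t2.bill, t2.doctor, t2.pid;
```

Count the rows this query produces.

31

RIGHT JOIN keeps every row from `visits`; unmatched rows get NULL for `patients`'s columns.
Matching on t1.pid <= t2.pid. A NULL in a compared column never satisfies the condition.
Matched pairs: 29; unmatched t2 rows kept: 2.
Total: 29 matched + 2 padded = 31 rows.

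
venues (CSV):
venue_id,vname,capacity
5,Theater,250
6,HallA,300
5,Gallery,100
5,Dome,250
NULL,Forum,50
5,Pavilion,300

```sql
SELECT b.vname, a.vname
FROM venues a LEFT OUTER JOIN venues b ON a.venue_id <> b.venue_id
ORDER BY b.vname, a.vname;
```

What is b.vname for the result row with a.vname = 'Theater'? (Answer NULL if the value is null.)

LEFT JOIN keeps every row from `venues a`; unmatched rows get NULL for `venues b`'s columns.
Matching on a.venue_id <> b.venue_id. A NULL in a compared column never satisfies the condition.
- a[0] venue_id=5 → 1 match(es) in b → 1 row(s).
- a[1] venue_id=6 → 4 match(es) in b → 4 row(s).
- a[2] venue_id=5 → 1 match(es) in b → 1 row(s).
- a[3] venue_id=5 → 1 match(es) in b → 1 row(s).
- a[4] venue_id=NULL → no match; kept with NULLs on the b side.
- a[5] venue_id=5 → 1 match(es) in b → 1 row(s).

HallA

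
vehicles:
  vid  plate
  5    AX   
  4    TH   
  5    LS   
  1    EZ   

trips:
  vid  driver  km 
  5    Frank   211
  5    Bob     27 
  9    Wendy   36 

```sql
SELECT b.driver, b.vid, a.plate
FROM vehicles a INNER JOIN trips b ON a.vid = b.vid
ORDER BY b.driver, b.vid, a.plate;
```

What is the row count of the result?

4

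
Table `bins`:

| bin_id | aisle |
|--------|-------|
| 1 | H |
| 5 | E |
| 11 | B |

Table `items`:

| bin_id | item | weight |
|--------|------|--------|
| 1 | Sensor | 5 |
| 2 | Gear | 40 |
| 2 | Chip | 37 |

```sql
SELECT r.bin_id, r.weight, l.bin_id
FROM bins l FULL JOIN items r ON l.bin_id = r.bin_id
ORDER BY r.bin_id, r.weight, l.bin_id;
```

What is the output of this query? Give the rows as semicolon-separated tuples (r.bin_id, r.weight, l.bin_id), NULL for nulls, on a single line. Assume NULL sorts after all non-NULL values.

(1, 5, 1); (2, 37, NULL); (2, 40, NULL); (NULL, NULL, 5); (NULL, NULL, 11)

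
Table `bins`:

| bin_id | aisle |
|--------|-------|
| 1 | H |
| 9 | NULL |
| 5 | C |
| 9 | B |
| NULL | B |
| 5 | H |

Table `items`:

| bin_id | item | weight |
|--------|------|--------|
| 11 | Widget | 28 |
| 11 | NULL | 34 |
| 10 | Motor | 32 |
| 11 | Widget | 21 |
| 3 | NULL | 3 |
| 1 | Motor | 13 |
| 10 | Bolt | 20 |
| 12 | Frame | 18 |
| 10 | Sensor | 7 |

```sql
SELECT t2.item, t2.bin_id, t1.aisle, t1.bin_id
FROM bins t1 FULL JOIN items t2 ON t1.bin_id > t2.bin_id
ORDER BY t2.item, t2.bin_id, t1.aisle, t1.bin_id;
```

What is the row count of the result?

FULL OUTER JOIN keeps every row from both sides; unmatched rows get NULL for the other side's columns.
Matching on t1.bin_id > t2.bin_id. A NULL in a compared column never satisfies the condition.
- t1 row (bin_id=1): no match → kept, t2 columns NULL.
- t1 row (bin_id=9): matches 2 t2 row(s) → 2 output row(s).
- t1 row (bin_id=5): matches 2 t2 row(s) → 2 output row(s).
- t1 row (bin_id=9): matches 2 t2 row(s) → 2 output row(s).
- t1 row (bin_id=NULL): no match → kept, t2 columns NULL.
- t1 row (bin_id=5): matches 2 t2 row(s) → 2 output row(s).
- 7 t2 row(s) had no t1 match → kept, t1 columns NULL.
Total: 8 matched + 9 padded = 17 rows.

17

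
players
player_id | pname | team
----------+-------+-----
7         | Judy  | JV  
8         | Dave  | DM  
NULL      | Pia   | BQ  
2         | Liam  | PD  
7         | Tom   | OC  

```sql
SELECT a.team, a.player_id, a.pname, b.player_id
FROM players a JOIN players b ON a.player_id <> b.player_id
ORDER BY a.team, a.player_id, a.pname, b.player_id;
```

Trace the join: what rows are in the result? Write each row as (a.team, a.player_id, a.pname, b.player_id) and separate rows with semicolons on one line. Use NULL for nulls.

(DM, 8, Dave, 2); (DM, 8, Dave, 7); (DM, 8, Dave, 7); (JV, 7, Judy, 2); (JV, 7, Judy, 8); (OC, 7, Tom, 2); (OC, 7, Tom, 8); (PD, 2, Liam, 7); (PD, 2, Liam, 7); (PD, 2, Liam, 8)

INNER JOIN keeps only pairs where the ON condition holds.
Matching on a.player_id <> b.player_id. A NULL in a compared column never satisfies the condition.
- a row (player_id=7): matches 2 b row(s) → 2 output row(s).
- a row (player_id=8): matches 3 b row(s) → 3 output row(s).
- a row (player_id=NULL): no match → dropped.
- a row (player_id=2): matches 3 b row(s) → 3 output row(s).
- a row (player_id=7): matches 2 b row(s) → 2 output row(s).
After projecting and ordering:
a.team | a.player_id | a.pname | b.player_id
DM | 8 | Dave | 2
DM | 8 | Dave | 7
DM | 8 | Dave | 7
JV | 7 | Judy | 2
JV | 7 | Judy | 8
OC | 7 | Tom | 2
OC | 7 | Tom | 8
PD | 2 | Liam | 7
PD | 2 | Liam | 7
PD | 2 | Liam | 8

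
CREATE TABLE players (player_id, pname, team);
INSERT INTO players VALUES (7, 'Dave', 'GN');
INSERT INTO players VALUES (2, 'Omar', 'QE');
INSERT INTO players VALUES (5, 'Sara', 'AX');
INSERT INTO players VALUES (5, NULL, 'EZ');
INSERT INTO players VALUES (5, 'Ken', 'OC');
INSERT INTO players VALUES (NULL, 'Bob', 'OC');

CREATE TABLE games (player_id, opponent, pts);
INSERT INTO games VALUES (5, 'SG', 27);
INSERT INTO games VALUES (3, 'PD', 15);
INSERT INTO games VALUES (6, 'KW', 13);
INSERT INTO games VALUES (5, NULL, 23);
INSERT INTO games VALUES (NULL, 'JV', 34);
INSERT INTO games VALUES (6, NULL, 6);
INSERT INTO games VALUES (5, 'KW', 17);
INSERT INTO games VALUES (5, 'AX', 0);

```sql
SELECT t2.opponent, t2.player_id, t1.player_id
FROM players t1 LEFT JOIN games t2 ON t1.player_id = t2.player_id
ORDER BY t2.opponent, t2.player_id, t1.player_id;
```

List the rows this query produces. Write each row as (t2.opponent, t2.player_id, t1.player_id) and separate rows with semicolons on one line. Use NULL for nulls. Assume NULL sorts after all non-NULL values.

LEFT JOIN keeps every row from `players`; unmatched rows get NULL for `games`'s columns.
Matching on t1.player_id = t2.player_id. A NULL in a compared column never satisfies the condition.
- t1 row (player_id=7): no match → kept, t2 columns NULL.
- t1 row (player_id=2): no match → kept, t2 columns NULL.
- t1 row (player_id=5): matches 4 t2 row(s) → 4 output row(s).
- t1 row (player_id=5): matches 4 t2 row(s) → 4 output row(s).
- t1 row (player_id=5): matches 4 t2 row(s) → 4 output row(s).
- t1 row (player_id=NULL): no match → kept, t2 columns NULL.

(AX, 5, 5); (AX, 5, 5); (AX, 5, 5); (KW, 5, 5); (KW, 5, 5); (KW, 5, 5); (SG, 5, 5); (SG, 5, 5); (SG, 5, 5); (NULL, 5, 5); (NULL, 5, 5); (NULL, 5, 5); (NULL, NULL, 2); (NULL, NULL, 7); (NULL, NULL, NULL)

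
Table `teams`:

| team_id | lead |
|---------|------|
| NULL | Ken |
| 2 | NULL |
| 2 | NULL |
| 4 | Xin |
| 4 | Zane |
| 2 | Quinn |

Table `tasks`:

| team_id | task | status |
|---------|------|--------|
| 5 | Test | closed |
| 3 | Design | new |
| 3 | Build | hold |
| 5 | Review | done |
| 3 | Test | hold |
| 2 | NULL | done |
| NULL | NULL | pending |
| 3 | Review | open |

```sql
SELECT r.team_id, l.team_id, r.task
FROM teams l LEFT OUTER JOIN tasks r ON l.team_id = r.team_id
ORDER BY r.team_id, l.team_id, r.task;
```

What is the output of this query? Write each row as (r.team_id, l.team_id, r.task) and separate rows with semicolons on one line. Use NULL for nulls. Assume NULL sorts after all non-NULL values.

LEFT JOIN keeps every row from `teams`; unmatched rows get NULL for `tasks`'s columns.
Matching on l.team_id = r.team_id. A NULL in a compared column never satisfies the condition.
Matched pairs: 3; unmatched l rows kept: 3.

(2, 2, NULL); (2, 2, NULL); (2, 2, NULL); (NULL, 4, NULL); (NULL, 4, NULL); (NULL, NULL, NULL)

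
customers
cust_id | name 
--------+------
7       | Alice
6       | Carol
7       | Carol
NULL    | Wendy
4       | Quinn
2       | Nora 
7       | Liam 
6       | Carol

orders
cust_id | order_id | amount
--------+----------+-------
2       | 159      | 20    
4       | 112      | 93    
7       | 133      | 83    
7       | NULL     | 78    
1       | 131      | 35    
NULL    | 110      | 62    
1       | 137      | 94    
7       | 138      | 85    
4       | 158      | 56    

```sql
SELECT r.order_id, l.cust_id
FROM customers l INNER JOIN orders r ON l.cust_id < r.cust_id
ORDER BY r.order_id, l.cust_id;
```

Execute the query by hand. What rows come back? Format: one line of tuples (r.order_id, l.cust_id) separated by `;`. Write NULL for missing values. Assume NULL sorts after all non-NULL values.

INNER JOIN keeps only pairs where the ON condition holds.
Matching on l.cust_id < r.cust_id. A NULL in a compared column never satisfies the condition.
- l[0] cust_id=7 → no match; dropped.
- l[1] cust_id=6 → 3 match(es) in r → 3 row(s).
- l[2] cust_id=7 → no match; dropped.
- l[3] cust_id=NULL → no match; dropped.
- l[4] cust_id=4 → 3 match(es) in r → 3 row(s).
- l[5] cust_id=2 → 5 match(es) in r → 5 row(s).
- l[6] cust_id=7 → no match; dropped.
- l[7] cust_id=6 → 3 match(es) in r → 3 row(s).

(112, 2); (133, 2); (133, 4); (133, 6); (133, 6); (138, 2); (138, 4); (138, 6); (138, 6); (158, 2); (NULL, 2); (NULL, 4); (NULL, 6); (NULL, 6)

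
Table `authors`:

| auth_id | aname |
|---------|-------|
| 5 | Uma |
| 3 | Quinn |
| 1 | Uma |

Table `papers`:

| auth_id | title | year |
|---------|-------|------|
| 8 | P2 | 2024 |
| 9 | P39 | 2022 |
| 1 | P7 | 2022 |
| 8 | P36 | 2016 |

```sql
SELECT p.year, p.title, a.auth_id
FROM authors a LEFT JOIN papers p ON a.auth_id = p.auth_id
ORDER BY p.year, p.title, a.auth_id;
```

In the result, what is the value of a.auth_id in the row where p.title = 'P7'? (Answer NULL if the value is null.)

LEFT JOIN keeps every row from `authors`; unmatched rows get NULL for `papers`'s columns.
Matching on a.auth_id = p.auth_id.
Matched pairs: 1; unmatched a rows kept: 2.

1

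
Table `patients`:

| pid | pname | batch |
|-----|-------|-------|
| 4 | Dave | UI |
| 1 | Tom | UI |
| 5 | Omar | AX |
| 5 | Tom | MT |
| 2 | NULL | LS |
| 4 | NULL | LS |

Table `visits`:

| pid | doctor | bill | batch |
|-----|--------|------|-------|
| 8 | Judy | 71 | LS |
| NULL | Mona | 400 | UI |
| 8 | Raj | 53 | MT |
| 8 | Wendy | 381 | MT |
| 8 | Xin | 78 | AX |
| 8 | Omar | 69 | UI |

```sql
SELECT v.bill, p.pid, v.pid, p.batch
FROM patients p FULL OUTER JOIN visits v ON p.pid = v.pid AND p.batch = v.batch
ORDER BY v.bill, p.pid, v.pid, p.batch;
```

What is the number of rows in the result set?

12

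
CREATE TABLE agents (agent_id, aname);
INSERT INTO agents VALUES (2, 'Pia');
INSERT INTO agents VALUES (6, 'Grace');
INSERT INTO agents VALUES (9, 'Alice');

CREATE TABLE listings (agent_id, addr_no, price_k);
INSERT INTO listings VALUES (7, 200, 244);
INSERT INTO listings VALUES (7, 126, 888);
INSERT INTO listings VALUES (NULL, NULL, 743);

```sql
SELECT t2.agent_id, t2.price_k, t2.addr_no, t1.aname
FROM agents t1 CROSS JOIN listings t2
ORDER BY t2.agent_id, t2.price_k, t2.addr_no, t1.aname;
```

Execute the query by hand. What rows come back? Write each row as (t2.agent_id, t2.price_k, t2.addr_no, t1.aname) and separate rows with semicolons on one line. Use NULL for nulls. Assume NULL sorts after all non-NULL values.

(7, 244, 200, Alice); (7, 244, 200, Grace); (7, 244, 200, Pia); (7, 888, 126, Alice); (7, 888, 126, Grace); (7, 888, 126, Pia); (NULL, 743, NULL, Alice); (NULL, 743, NULL, Grace); (NULL, 743, NULL, Pia)

CROSS JOIN pairs every row of `agents` with every row of `listings`: 3 × 3 = 9 rows.
After projecting and ordering:
t2.agent_id | t2.price_k | t2.addr_no | t1.aname
7 | 244 | 200 | Alice
7 | 244 | 200 | Grace
7 | 244 | 200 | Pia
7 | 888 | 126 | Alice
7 | 888 | 126 | Grace
7 | 888 | 126 | Pia
NULL | 743 | NULL | Alice
NULL | 743 | NULL | Grace
NULL | 743 | NULL | Pia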